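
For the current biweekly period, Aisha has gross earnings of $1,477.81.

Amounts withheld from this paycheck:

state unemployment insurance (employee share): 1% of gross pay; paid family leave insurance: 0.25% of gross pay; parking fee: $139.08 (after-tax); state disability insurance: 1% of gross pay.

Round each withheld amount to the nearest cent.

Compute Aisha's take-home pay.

State disability insurance: $1,477.81 × 0.01 = $14.78
Paid family leave insurance: $1,477.81 × 0.0025 = $3.69
State unemployment insurance (employee share): $1,477.81 × 0.01 = $14.78
Parking fee: $139.08
Total deductions = $14.78 + $3.69 + $14.78 + $139.08 = $172.33
Net pay = $1,477.81 − $172.33 = $1,305.48

$1,305.48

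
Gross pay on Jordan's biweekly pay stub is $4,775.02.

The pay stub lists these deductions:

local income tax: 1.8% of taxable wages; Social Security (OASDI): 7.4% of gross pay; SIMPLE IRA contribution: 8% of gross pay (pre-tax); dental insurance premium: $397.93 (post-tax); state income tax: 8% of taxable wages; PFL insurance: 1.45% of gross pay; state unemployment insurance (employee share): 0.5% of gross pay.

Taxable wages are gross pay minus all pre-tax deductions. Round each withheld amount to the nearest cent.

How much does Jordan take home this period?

SIMPLE IRA contribution: $4,775.02 × 0.08 = $382.00
Taxable wages = $4,775.02 − $382.00 = $4,393.02
Local income tax: $4,393.02 × 0.018 = $79.07
State income tax: $4,393.02 × 0.08 = $351.44
Social Security (OASDI): $4,775.02 × 0.074 = $353.35
State unemployment insurance (employee share): $4,775.02 × 0.005 = $23.88
PFL insurance: $4,775.02 × 0.0145 = $69.24
Dental insurance premium: $397.93
Total deductions = $382.00 + $79.07 + $351.44 + $353.35 + $23.88 + $69.24 + $397.93 = $1,656.91
Net pay = $4,775.02 − $1,656.91 = $3,118.11

$3,118.11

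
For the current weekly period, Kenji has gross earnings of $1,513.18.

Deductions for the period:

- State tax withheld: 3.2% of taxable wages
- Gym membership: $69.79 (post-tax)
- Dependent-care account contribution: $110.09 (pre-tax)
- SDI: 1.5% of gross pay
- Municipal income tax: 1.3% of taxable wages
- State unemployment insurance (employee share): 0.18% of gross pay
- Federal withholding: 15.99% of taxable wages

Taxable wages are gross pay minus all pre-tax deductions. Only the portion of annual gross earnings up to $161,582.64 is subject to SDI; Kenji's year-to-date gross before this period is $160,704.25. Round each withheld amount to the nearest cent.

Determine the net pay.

$1,029.91

Dependent-care account contribution: $110.09
Taxable wages = $1,513.18 − $110.09 = $1,403.09
Municipal income tax: $1,403.09 × 0.013 = $18.24
State tax withheld: $1,403.09 × 0.032 = $44.90
Federal withholding: $1,403.09 × 0.1599 = $224.35
SDI: only $161,582.64 − $160,704.25 = $878.39 of this check is subject → $878.39 × 0.015 = $13.18
State unemployment insurance (employee share): $1,513.18 × 0.0018 = $2.72
Gym membership: $69.79
Total deductions = $110.09 + $18.24 + $44.90 + $224.35 + $13.18 + $2.72 + $69.79 = $483.27
Net pay = $1,513.18 − $483.27 = $1,029.91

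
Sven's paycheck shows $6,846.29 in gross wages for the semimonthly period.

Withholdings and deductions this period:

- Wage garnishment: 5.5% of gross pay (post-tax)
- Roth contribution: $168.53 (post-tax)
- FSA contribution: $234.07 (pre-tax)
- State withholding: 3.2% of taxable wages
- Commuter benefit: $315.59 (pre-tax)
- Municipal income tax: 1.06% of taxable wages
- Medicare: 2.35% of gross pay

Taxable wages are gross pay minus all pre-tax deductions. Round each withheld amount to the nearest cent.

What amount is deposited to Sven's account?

$5,322.43

Commuter benefit: $315.59
FSA contribution: $234.07
Pre-tax total = $315.59 + $234.07 = $549.66
Taxable wages = $6,846.29 − $549.66 = $6,296.63
Municipal income tax: $6,296.63 × 0.0106 = $66.74
State withholding: $6,296.63 × 0.032 = $201.49
Medicare: $6,846.29 × 0.0235 = $160.89
Roth contribution: $168.53
Wage garnishment: $6,846.29 × 0.055 = $376.55
Total deductions = $315.59 + $234.07 + $66.74 + $201.49 + $160.89 + $168.53 + $376.55 = $1,523.86
Net pay = $6,846.29 − $1,523.86 = $5,322.43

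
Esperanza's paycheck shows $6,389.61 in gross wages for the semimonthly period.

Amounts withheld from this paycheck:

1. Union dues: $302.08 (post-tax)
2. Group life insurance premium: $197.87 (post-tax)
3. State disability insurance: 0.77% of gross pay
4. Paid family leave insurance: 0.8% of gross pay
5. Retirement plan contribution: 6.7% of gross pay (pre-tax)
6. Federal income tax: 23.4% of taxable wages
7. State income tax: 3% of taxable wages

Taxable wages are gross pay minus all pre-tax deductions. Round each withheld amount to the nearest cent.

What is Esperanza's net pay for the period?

$3,787.40

Retirement plan contribution: $6,389.61 × 0.067 = $428.10
Taxable wages = $6,389.61 − $428.10 = $5,961.51
State income tax: $5,961.51 × 0.03 = $178.85
Federal income tax: $5,961.51 × 0.234 = $1,394.99
State disability insurance: $6,389.61 × 0.0077 = $49.20
Paid family leave insurance: $6,389.61 × 0.008 = $51.12
Union dues: $302.08
Group life insurance premium: $197.87
Total deductions = $428.10 + $178.85 + $1,394.99 + $49.20 + $51.12 + $302.08 + $197.87 = $2,602.21
Net pay = $6,389.61 − $2,602.21 = $3,787.40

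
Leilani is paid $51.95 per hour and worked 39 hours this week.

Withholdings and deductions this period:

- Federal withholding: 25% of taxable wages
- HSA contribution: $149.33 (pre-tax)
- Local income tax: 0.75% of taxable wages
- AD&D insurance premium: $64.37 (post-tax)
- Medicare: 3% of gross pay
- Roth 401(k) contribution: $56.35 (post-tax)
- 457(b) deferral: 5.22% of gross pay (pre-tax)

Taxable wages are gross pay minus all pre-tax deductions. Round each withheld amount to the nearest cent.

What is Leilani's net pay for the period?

Gross pay: 39 × $51.95 = $2,026.05
457(b) deferral: $2,026.05 × 0.0522 = $105.76
HSA contribution: $149.33
Pre-tax total = $105.76 + $149.33 = $255.09
Taxable wages = $2,026.05 − $255.09 = $1,770.96
Local income tax: $1,770.96 × 0.0075 = $13.28
Federal withholding: $1,770.96 × 0.25 = $442.74
Medicare: $2,026.05 × 0.03 = $60.78
AD&D insurance premium: $64.37
Roth 401(k) contribution: $56.35
Total deductions = $105.76 + $149.33 + $13.28 + $442.74 + $60.78 + $64.37 + $56.35 = $892.61
Net pay = $2,026.05 − $892.61 = $1,133.44

$1,133.44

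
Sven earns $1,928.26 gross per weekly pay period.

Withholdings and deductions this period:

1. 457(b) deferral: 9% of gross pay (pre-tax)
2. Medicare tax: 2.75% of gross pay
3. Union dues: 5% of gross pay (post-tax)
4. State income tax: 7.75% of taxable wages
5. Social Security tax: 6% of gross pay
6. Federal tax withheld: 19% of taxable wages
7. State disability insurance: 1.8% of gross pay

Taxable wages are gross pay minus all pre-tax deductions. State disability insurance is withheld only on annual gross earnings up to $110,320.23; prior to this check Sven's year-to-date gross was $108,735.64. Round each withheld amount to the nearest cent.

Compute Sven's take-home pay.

457(b) deferral: $1,928.26 × 0.09 = $173.54
Taxable wages = $1,928.26 − $173.54 = $1,754.72
State income tax: $1,754.72 × 0.0775 = $135.99
Federal tax withheld: $1,754.72 × 0.19 = $333.40
Medicare tax: $1,928.26 × 0.0275 = $53.03
Social Security tax: $1,928.26 × 0.06 = $115.70
State disability insurance: only $110,320.23 − $108,735.64 = $1,584.59 of this check is subject → $1,584.59 × 0.018 = $28.52
Union dues: $1,928.26 × 0.05 = $96.41
Total deductions = $173.54 + $135.99 + $333.40 + $53.03 + $115.70 + $28.52 + $96.41 = $936.59
Net pay = $1,928.26 − $936.59 = $991.67

$991.67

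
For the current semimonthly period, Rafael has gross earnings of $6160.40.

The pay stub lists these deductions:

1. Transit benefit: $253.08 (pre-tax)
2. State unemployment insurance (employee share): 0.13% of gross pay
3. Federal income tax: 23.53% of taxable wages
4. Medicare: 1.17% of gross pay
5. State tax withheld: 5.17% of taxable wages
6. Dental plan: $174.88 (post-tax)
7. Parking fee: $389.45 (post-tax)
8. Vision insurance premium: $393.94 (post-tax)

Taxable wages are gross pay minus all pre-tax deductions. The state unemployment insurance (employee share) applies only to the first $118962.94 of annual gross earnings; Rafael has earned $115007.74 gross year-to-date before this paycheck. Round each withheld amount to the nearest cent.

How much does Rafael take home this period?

$3176.43

Transit benefit: $253.08
Taxable wages = $6160.40 − $253.08 = $5907.32
State tax withheld: $5907.32 × 0.0517 = $305.41
Federal income tax: $5907.32 × 0.2353 = $1389.99
State unemployment insurance (employee share): only $118962.94 − $115007.74 = $3955.20 of this check is subject → $3955.20 × 0.0013 = $5.14
Medicare: $6160.40 × 0.0117 = $72.08
Vision insurance premium: $393.94
Parking fee: $389.45
Dental plan: $174.88
Total deductions = $253.08 + $305.41 + $1389.99 + $5.14 + $72.08 + $393.94 + $389.45 + $174.88 = $2983.97
Net pay = $6160.40 − $2983.97 = $3176.43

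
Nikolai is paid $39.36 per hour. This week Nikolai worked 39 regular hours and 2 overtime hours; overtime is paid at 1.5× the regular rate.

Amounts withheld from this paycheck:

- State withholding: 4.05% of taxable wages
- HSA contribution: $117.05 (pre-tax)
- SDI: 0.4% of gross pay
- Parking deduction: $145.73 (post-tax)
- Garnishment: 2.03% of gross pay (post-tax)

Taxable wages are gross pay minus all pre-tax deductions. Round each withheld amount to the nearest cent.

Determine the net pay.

Regular pay: 39 × $39.36 = $1,535.04
Overtime pay: 2 × $39.36 × 1.5 = $118.08
Gross pay = $1,535.04 + $118.08 = $1,653.12
HSA contribution: $117.05
Taxable wages = $1,653.12 − $117.05 = $1,536.07
State withholding: $1,536.07 × 0.0405 = $62.21
SDI: $1,653.12 × 0.004 = $6.61
Garnishment: $1,653.12 × 0.0203 = $33.56
Parking deduction: $145.73
Total deductions = $117.05 + $62.21 + $6.61 + $33.56 + $145.73 = $365.16
Net pay = $1,653.12 − $365.16 = $1,287.96

$1,287.96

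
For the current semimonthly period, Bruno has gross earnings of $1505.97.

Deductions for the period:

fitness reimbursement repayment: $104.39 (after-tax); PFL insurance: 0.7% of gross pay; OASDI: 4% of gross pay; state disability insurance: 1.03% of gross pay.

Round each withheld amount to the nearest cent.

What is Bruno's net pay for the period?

State disability insurance: $1505.97 × 0.0103 = $15.51
OASDI: $1505.97 × 0.04 = $60.24
PFL insurance: $1505.97 × 0.007 = $10.54
Fitness reimbursement repayment: $104.39
Total deductions = $15.51 + $60.24 + $10.54 + $104.39 = $190.68
Net pay = $1505.97 − $190.68 = $1315.29

$1315.29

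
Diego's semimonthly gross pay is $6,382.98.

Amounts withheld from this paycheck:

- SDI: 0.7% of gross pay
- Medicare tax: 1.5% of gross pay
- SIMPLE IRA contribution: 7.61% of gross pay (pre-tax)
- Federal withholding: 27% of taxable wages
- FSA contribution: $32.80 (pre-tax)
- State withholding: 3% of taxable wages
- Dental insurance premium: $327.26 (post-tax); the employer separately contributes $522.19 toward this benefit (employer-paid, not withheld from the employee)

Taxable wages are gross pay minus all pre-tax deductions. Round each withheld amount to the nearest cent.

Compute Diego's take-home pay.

$3,637.43

FSA contribution: $32.80
SIMPLE IRA contribution: $6,382.98 × 0.0761 = $485.74
Pre-tax total = $32.80 + $485.74 = $518.54
Taxable wages = $6,382.98 − $518.54 = $5,864.44
State withholding: $5,864.44 × 0.03 = $175.93
Federal withholding: $5,864.44 × 0.27 = $1,583.40
SDI: $6,382.98 × 0.007 = $44.68
Medicare tax: $6,382.98 × 0.015 = $95.74
Dental insurance premium: $327.26
(Employer's $522.19 toward dental insurance premium is not withheld from the employee.)
Total deductions = $32.80 + $485.74 + $175.93 + $1,583.40 + $44.68 + $95.74 + $327.26 = $2,745.55
Net pay = $6,382.98 − $2,745.55 = $3,637.43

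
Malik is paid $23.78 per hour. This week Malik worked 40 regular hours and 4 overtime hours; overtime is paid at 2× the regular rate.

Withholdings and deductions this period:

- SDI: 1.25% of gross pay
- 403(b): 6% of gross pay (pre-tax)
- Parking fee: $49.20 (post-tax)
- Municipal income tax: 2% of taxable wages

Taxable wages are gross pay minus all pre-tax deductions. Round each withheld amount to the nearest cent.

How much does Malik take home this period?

Regular pay: 40 × $23.78 = $951.20
Overtime pay: 4 × $23.78 × 2 = $190.24
Gross pay = $951.20 + $190.24 = $1,141.44
403(b): $1,141.44 × 0.06 = $68.49
Taxable wages = $1,141.44 − $68.49 = $1,072.95
Municipal income tax: $1,072.95 × 0.02 = $21.46
SDI: $1,141.44 × 0.0125 = $14.27
Parking fee: $49.20
Total deductions = $68.49 + $21.46 + $14.27 + $49.20 = $153.42
Net pay = $1,141.44 − $153.42 = $988.02

$988.02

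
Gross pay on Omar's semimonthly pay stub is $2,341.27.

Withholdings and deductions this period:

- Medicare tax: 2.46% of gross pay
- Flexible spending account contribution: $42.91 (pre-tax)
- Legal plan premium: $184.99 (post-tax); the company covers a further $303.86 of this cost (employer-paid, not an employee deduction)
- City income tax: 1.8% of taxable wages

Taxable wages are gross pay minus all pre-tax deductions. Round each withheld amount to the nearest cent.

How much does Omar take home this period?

$2,014.40

Flexible spending account contribution: $42.91
Taxable wages = $2,341.27 − $42.91 = $2,298.36
City income tax: $2,298.36 × 0.018 = $41.37
Medicare tax: $2,341.27 × 0.0246 = $57.60
Legal plan premium: $184.99
(Employer's $303.86 toward legal plan premium is not withheld from the employee.)
Total deductions = $42.91 + $41.37 + $57.60 + $184.99 = $326.87
Net pay = $2,341.27 − $326.87 = $2,014.40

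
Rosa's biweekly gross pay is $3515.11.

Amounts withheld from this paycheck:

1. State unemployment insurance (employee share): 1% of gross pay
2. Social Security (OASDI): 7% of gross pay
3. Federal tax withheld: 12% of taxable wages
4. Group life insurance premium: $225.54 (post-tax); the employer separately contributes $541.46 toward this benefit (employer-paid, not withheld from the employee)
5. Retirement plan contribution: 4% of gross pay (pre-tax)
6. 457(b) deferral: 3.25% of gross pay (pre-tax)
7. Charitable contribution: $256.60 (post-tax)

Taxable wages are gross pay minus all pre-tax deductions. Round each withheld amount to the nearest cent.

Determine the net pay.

$2105.69

457(b) deferral: $3515.11 × 0.0325 = $114.24
Retirement plan contribution: $3515.11 × 0.04 = $140.60
Pre-tax total = $114.24 + $140.60 = $254.84
Taxable wages = $3515.11 − $254.84 = $3260.27
Federal tax withheld: $3260.27 × 0.12 = $391.23
Social Security (OASDI): $3515.11 × 0.07 = $246.06
State unemployment insurance (employee share): $3515.11 × 0.01 = $35.15
Charitable contribution: $256.60
Group life insurance premium: $225.54
(Employer's $541.46 toward group life insurance premium is not withheld from the employee.)
Total deductions = $114.24 + $140.60 + $391.23 + $246.06 + $35.15 + $256.60 + $225.54 = $1409.42
Net pay = $3515.11 − $1409.42 = $2105.69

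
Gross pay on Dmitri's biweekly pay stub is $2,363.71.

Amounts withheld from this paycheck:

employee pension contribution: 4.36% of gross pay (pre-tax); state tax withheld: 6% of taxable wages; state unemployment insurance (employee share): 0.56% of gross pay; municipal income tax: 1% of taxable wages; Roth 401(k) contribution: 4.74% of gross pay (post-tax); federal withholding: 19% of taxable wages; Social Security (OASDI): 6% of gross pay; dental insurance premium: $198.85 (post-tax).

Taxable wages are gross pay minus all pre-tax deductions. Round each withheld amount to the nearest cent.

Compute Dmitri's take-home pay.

Employee pension contribution: $2,363.71 × 0.0436 = $103.06
Taxable wages = $2,363.71 − $103.06 = $2,260.65
Municipal income tax: $2,260.65 × 0.01 = $22.61
State tax withheld: $2,260.65 × 0.06 = $135.64
Federal withholding: $2,260.65 × 0.19 = $429.52
State unemployment insurance (employee share): $2,363.71 × 0.0056 = $13.24
Social Security (OASDI): $2,363.71 × 0.06 = $141.82
Roth 401(k) contribution: $2,363.71 × 0.0474 = $112.04
Dental insurance premium: $198.85
Total deductions = $103.06 + $22.61 + $135.64 + $429.52 + $13.24 + $141.82 + $112.04 + $198.85 = $1,156.78
Net pay = $2,363.71 − $1,156.78 = $1,206.93

$1,206.93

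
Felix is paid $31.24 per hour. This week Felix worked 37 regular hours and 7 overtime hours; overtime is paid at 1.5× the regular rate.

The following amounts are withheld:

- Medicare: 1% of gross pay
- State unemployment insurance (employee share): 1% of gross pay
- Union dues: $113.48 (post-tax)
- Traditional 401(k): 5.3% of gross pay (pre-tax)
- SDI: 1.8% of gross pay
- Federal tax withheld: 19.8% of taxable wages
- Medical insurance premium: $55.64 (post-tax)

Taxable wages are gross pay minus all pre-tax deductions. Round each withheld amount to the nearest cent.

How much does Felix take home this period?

Regular pay: 37 × $31.24 = $1,155.88
Overtime pay: 7 × $31.24 × 1.5 = $328.02
Gross pay = $1,155.88 + $328.02 = $1,483.90
Traditional 401(k): $1,483.90 × 0.053 = $78.65
Taxable wages = $1,483.90 − $78.65 = $1,405.25
Federal tax withheld: $1,405.25 × 0.198 = $278.24
State unemployment insurance (employee share): $1,483.90 × 0.01 = $14.84
SDI: $1,483.90 × 0.018 = $26.71
Medicare: $1,483.90 × 0.01 = $14.84
Medical insurance premium: $55.64
Union dues: $113.48
Total deductions = $78.65 + $278.24 + $14.84 + $26.71 + $14.84 + $55.64 + $113.48 = $582.40
Net pay = $1,483.90 − $582.40 = $901.50

$901.50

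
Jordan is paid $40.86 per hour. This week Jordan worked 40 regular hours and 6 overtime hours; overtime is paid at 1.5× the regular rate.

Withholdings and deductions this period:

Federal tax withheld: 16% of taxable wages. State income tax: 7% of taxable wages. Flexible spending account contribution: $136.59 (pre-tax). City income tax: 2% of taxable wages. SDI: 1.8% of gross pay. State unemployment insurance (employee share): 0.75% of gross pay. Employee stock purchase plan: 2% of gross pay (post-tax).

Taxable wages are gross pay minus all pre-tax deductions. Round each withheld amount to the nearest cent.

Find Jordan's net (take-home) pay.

Regular pay: 40 × $40.86 = $1634.40
Overtime pay: 6 × $40.86 × 1.5 = $367.74
Gross pay = $1634.40 + $367.74 = $2002.14
Flexible spending account contribution: $136.59
Taxable wages = $2002.14 − $136.59 = $1865.55
City income tax: $1865.55 × 0.02 = $37.31
Federal tax withheld: $1865.55 × 0.16 = $298.49
State income tax: $1865.55 × 0.07 = $130.59
SDI: $2002.14 × 0.018 = $36.04
State unemployment insurance (employee share): $2002.14 × 0.0075 = $15.02
Employee stock purchase plan: $2002.14 × 0.02 = $40.04
Total deductions = $136.59 + $37.31 + $298.49 + $130.59 + $36.04 + $15.02 + $40.04 = $694.08
Net pay = $2002.14 − $694.08 = $1308.06

$1308.06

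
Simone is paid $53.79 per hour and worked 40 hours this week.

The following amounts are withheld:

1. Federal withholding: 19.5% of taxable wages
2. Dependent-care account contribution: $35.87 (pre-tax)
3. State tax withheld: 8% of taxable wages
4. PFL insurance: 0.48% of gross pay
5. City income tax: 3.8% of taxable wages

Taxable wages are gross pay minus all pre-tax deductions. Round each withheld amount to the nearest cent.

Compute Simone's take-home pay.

Gross pay: 40 × $53.79 = $2,151.60
Dependent-care account contribution: $35.87
Taxable wages = $2,151.60 − $35.87 = $2,115.73
Federal withholding: $2,115.73 × 0.195 = $412.57
State tax withheld: $2,115.73 × 0.08 = $169.26
City income tax: $2,115.73 × 0.038 = $80.40
PFL insurance: $2,151.60 × 0.0048 = $10.33
Total deductions = $35.87 + $412.57 + $169.26 + $80.40 + $10.33 = $708.43
Net pay = $2,151.60 − $708.43 = $1,443.17

$1,443.17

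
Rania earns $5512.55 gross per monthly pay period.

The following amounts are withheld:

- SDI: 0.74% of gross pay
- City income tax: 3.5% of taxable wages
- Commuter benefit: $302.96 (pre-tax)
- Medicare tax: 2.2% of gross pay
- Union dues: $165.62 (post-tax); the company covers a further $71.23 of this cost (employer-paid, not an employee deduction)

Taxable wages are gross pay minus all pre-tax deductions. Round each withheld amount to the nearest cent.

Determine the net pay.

Commuter benefit: $302.96
Taxable wages = $5512.55 − $302.96 = $5209.59
City income tax: $5209.59 × 0.035 = $182.34
SDI: $5512.55 × 0.0074 = $40.79
Medicare tax: $5512.55 × 0.022 = $121.28
Union dues: $165.62
(Employer's $71.23 toward union dues is not withheld from the employee.)
Total deductions = $302.96 + $182.34 + $40.79 + $121.28 + $165.62 = $812.99
Net pay = $5512.55 − $812.99 = $4699.56

$4699.56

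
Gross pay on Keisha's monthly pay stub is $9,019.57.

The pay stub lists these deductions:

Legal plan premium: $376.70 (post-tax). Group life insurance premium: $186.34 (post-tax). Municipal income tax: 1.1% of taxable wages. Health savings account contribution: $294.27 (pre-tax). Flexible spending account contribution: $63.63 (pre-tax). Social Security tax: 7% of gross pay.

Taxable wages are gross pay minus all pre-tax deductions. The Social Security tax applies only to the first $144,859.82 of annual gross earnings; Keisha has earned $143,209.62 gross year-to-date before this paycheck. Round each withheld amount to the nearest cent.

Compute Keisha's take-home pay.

Flexible spending account contribution: $63.63
Health savings account contribution: $294.27
Pre-tax total = $63.63 + $294.27 = $357.90
Taxable wages = $9,019.57 − $357.90 = $8,661.67
Municipal income tax: $8,661.67 × 0.011 = $95.28
Social Security tax: only $144,859.82 − $143,209.62 = $1,650.20 of this check is subject → $1,650.20 × 0.07 = $115.51
Group life insurance premium: $186.34
Legal plan premium: $376.70
Total deductions = $63.63 + $294.27 + $95.28 + $115.51 + $186.34 + $376.70 = $1,131.73
Net pay = $9,019.57 − $1,131.73 = $7,887.84

$7,887.84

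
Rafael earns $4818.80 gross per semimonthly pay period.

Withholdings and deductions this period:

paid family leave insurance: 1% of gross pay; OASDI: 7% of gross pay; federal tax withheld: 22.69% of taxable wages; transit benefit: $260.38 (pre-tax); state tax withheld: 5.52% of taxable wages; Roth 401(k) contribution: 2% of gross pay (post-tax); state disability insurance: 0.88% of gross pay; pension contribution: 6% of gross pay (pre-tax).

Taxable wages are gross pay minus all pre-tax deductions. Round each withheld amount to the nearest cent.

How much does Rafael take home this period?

$2540.63

Transit benefit: $260.38
Pension contribution: $4818.80 × 0.06 = $289.13
Pre-tax total = $260.38 + $289.13 = $549.51
Taxable wages = $4818.80 − $549.51 = $4269.29
Federal tax withheld: $4269.29 × 0.2269 = $968.70
State tax withheld: $4269.29 × 0.0552 = $235.66
State disability insurance: $4818.80 × 0.0088 = $42.41
Paid family leave insurance: $4818.80 × 0.01 = $48.19
OASDI: $4818.80 × 0.07 = $337.32
Roth 401(k) contribution: $4818.80 × 0.02 = $96.38
Total deductions = $260.38 + $289.13 + $968.70 + $235.66 + $42.41 + $48.19 + $337.32 + $96.38 = $2278.17
Net pay = $4818.80 − $2278.17 = $2540.63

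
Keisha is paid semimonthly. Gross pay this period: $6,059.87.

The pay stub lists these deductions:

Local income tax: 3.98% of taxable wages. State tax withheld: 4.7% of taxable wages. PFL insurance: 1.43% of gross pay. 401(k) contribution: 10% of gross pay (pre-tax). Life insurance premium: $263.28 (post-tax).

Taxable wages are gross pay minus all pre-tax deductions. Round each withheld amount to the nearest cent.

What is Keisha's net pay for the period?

401(k) contribution: $6,059.87 × 0.1 = $605.99
Taxable wages = $6,059.87 − $605.99 = $5,453.88
Local income tax: $5,453.88 × 0.0398 = $217.06
State tax withheld: $5,453.88 × 0.047 = $256.33
PFL insurance: $6,059.87 × 0.0143 = $86.66
Life insurance premium: $263.28
Total deductions = $605.99 + $217.06 + $256.33 + $86.66 + $263.28 = $1,429.32
Net pay = $6,059.87 − $1,429.32 = $4,630.55

$4,630.55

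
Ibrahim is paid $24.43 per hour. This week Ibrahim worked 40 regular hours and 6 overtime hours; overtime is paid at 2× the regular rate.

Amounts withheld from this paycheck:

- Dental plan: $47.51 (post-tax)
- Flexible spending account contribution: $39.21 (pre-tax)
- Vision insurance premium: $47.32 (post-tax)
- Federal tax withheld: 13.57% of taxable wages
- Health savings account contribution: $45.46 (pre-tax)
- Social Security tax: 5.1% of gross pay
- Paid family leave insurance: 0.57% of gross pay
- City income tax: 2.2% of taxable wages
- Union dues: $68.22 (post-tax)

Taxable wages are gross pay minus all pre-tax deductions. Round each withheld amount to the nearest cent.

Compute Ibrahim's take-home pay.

Regular pay: 40 × $24.43 = $977.20
Overtime pay: 6 × $24.43 × 2 = $293.16
Gross pay = $977.20 + $293.16 = $1,270.36
Health savings account contribution: $45.46
Flexible spending account contribution: $39.21
Pre-tax total = $45.46 + $39.21 = $84.67
Taxable wages = $1,270.36 − $84.67 = $1,185.69
Federal tax withheld: $1,185.69 × 0.1357 = $160.90
City income tax: $1,185.69 × 0.022 = $26.09
Social Security tax: $1,270.36 × 0.051 = $64.79
Paid family leave insurance: $1,270.36 × 0.0057 = $7.24
Dental plan: $47.51
Union dues: $68.22
Vision insurance premium: $47.32
Total deductions = $45.46 + $39.21 + $160.90 + $26.09 + $64.79 + $7.24 + $47.51 + $68.22 + $47.32 = $506.74
Net pay = $1,270.36 − $506.74 = $763.62

$763.62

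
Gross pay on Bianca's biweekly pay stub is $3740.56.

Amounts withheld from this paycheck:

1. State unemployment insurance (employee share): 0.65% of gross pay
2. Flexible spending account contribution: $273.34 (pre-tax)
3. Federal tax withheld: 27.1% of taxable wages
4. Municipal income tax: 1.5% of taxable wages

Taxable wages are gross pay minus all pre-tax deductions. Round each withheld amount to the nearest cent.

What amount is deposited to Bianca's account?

$2451.28

Flexible spending account contribution: $273.34
Taxable wages = $3740.56 − $273.34 = $3467.22
Federal tax withheld: $3467.22 × 0.271 = $939.62
Municipal income tax: $3467.22 × 0.015 = $52.01
State unemployment insurance (employee share): $3740.56 × 0.0065 = $24.31
Total deductions = $273.34 + $939.62 + $52.01 + $24.31 = $1289.28
Net pay = $3740.56 − $1289.28 = $2451.28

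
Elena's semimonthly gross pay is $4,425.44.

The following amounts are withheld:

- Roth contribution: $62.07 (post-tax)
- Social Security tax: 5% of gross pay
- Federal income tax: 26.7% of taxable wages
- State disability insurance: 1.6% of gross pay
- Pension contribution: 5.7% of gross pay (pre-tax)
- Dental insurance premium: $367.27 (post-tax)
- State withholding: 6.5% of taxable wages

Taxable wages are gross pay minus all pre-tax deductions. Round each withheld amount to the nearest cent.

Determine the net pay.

$2,066.27

Pension contribution: $4,425.44 × 0.057 = $252.25
Taxable wages = $4,425.44 − $252.25 = $4,173.19
State withholding: $4,173.19 × 0.065 = $271.26
Federal income tax: $4,173.19 × 0.267 = $1,114.24
Social Security tax: $4,425.44 × 0.05 = $221.27
State disability insurance: $4,425.44 × 0.016 = $70.81
Roth contribution: $62.07
Dental insurance premium: $367.27
Total deductions = $252.25 + $271.26 + $1,114.24 + $221.27 + $70.81 + $62.07 + $367.27 = $2,359.17
Net pay = $4,425.44 − $2,359.17 = $2,066.27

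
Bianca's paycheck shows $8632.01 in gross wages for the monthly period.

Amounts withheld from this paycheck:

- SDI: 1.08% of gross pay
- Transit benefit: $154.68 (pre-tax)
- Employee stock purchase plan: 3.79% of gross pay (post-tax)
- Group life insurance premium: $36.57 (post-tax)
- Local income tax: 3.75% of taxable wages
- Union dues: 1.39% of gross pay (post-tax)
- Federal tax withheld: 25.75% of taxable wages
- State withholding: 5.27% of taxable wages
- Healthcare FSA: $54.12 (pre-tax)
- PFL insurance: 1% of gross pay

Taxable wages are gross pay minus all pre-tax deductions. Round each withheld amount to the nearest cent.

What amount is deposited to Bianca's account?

Healthcare FSA: $54.12
Transit benefit: $154.68
Pre-tax total = $54.12 + $154.68 = $208.80
Taxable wages = $8632.01 − $208.80 = $8423.21
Federal tax withheld: $8423.21 × 0.2575 = $2168.98
Local income tax: $8423.21 × 0.0375 = $315.87
State withholding: $8423.21 × 0.0527 = $443.90
PFL insurance: $8632.01 × 0.01 = $86.32
SDI: $8632.01 × 0.0108 = $93.23
Group life insurance premium: $36.57
Employee stock purchase plan: $8632.01 × 0.0379 = $327.15
Union dues: $8632.01 × 0.0139 = $119.98
Total deductions = $54.12 + $154.68 + $2168.98 + $315.87 + $443.90 + $86.32 + $93.23 + $36.57 + $327.15 + $119.98 = $3800.80
Net pay = $8632.01 − $3800.80 = $4831.21

$4831.21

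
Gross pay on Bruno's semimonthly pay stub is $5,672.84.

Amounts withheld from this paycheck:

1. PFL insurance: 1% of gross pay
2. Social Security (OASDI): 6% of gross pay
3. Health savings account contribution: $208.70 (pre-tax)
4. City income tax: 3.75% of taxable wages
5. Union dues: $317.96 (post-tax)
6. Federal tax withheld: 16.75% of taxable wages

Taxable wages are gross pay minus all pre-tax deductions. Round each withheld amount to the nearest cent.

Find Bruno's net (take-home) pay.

$3,628.93

Health savings account contribution: $208.70
Taxable wages = $5,672.84 − $208.70 = $5,464.14
City income tax: $5,464.14 × 0.0375 = $204.91
Federal tax withheld: $5,464.14 × 0.1675 = $915.24
PFL insurance: $5,672.84 × 0.01 = $56.73
Social Security (OASDI): $5,672.84 × 0.06 = $340.37
Union dues: $317.96
Total deductions = $208.70 + $204.91 + $915.24 + $56.73 + $340.37 + $317.96 = $2,043.91
Net pay = $5,672.84 − $2,043.91 = $3,628.93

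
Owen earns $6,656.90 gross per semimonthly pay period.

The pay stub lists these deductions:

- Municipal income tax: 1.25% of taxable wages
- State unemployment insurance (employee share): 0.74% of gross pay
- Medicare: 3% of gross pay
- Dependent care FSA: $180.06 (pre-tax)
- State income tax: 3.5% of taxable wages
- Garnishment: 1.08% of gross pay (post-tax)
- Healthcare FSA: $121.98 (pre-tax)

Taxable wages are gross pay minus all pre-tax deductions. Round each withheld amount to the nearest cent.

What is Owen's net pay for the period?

$5,732.14

Dependent care FSA: $180.06
Healthcare FSA: $121.98
Pre-tax total = $180.06 + $121.98 = $302.04
Taxable wages = $6,656.90 − $302.04 = $6,354.86
State income tax: $6,354.86 × 0.035 = $222.42
Municipal income tax: $6,354.86 × 0.0125 = $79.44
State unemployment insurance (employee share): $6,656.90 × 0.0074 = $49.26
Medicare: $6,656.90 × 0.03 = $199.71
Garnishment: $6,656.90 × 0.0108 = $71.89
Total deductions = $180.06 + $121.98 + $222.42 + $79.44 + $49.26 + $199.71 + $71.89 = $924.76
Net pay = $6,656.90 − $924.76 = $5,732.14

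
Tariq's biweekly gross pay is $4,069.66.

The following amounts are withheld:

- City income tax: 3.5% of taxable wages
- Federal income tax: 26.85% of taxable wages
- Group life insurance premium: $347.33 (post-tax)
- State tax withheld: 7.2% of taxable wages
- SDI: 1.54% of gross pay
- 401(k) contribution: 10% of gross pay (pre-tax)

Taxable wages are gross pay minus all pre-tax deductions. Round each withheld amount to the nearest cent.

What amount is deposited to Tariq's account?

401(k) contribution: $4,069.66 × 0.1 = $406.97
Taxable wages = $4,069.66 − $406.97 = $3,662.69
State tax withheld: $3,662.69 × 0.072 = $263.71
Federal income tax: $3,662.69 × 0.2685 = $983.43
City income tax: $3,662.69 × 0.035 = $128.19
SDI: $4,069.66 × 0.0154 = $62.67
Group life insurance premium: $347.33
Total deductions = $406.97 + $263.71 + $983.43 + $128.19 + $62.67 + $347.33 = $2,192.30
Net pay = $4,069.66 − $2,192.30 = $1,877.36

$1,877.36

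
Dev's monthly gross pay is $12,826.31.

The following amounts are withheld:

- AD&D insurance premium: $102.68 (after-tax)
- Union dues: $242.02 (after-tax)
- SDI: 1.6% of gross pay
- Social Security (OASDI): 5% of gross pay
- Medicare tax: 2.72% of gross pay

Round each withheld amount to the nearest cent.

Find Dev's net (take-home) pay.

Medicare tax: $12,826.31 × 0.0272 = $348.88
SDI: $12,826.31 × 0.016 = $205.22
Social Security (OASDI): $12,826.31 × 0.05 = $641.32
AD&D insurance premium: $102.68
Union dues: $242.02
Total deductions = $348.88 + $205.22 + $641.32 + $102.68 + $242.02 = $1,540.12
Net pay = $12,826.31 − $1,540.12 = $11,286.19

$11,286.19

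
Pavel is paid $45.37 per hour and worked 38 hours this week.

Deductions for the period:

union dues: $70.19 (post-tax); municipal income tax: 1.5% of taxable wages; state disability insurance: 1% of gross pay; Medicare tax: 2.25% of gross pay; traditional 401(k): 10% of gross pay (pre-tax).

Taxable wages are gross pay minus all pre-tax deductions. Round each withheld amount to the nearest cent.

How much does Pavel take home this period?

$1,402.16

Gross pay: 38 × $45.37 = $1,724.06
Traditional 401(k): $1,724.06 × 0.1 = $172.41
Taxable wages = $1,724.06 − $172.41 = $1,551.65
Municipal income tax: $1,551.65 × 0.015 = $23.27
State disability insurance: $1,724.06 × 0.01 = $17.24
Medicare tax: $1,724.06 × 0.0225 = $38.79
Union dues: $70.19
Total deductions = $172.41 + $23.27 + $17.24 + $38.79 + $70.19 = $321.90
Net pay = $1,724.06 − $321.90 = $1,402.16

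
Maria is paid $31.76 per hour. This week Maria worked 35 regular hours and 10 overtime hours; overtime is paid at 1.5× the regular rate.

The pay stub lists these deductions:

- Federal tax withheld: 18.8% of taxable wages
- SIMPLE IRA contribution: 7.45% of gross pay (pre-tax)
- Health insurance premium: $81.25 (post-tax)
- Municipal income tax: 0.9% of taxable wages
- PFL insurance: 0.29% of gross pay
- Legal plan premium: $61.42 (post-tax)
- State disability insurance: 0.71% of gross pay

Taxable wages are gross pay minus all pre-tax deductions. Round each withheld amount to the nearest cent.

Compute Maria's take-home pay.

Regular pay: 35 × $31.76 = $1,111.60
Overtime pay: 10 × $31.76 × 1.5 = $476.40
Gross pay = $1,111.60 + $476.40 = $1,588.00
SIMPLE IRA contribution: $1,588.00 × 0.0745 = $118.31
Taxable wages = $1,588.00 − $118.31 = $1,469.69
Federal tax withheld: $1,469.69 × 0.188 = $276.30
Municipal income tax: $1,469.69 × 0.009 = $13.23
State disability insurance: $1,588.00 × 0.0071 = $11.27
PFL insurance: $1,588.00 × 0.0029 = $4.61
Health insurance premium: $81.25
Legal plan premium: $61.42
Total deductions = $118.31 + $276.30 + $13.23 + $11.27 + $4.61 + $81.25 + $61.42 = $566.39
Net pay = $1,588.00 − $566.39 = $1,021.61

$1,021.61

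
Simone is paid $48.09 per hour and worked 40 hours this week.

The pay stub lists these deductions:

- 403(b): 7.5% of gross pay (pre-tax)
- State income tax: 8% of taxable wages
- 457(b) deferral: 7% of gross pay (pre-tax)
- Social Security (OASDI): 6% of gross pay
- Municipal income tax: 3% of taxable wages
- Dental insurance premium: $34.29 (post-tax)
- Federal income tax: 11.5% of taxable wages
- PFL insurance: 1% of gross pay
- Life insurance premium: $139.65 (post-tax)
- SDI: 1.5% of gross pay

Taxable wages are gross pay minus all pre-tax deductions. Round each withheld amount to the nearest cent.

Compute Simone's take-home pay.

$937.18

Gross pay: 40 × $48.09 = $1923.60
403(b): $1923.60 × 0.075 = $144.27
457(b) deferral: $1923.60 × 0.07 = $134.65
Pre-tax total = $144.27 + $134.65 = $278.92
Taxable wages = $1923.60 − $278.92 = $1644.68
Municipal income tax: $1644.68 × 0.03 = $49.34
Federal income tax: $1644.68 × 0.115 = $189.14
State income tax: $1644.68 × 0.08 = $131.57
Social Security (OASDI): $1923.60 × 0.06 = $115.42
SDI: $1923.60 × 0.015 = $28.85
PFL insurance: $1923.60 × 0.01 = $19.24
Life insurance premium: $139.65
Dental insurance premium: $34.29
Total deductions = $144.27 + $134.65 + $49.34 + $189.14 + $131.57 + $115.42 + $28.85 + $19.24 + $139.65 + $34.29 = $986.42
Net pay = $1923.60 − $986.42 = $937.18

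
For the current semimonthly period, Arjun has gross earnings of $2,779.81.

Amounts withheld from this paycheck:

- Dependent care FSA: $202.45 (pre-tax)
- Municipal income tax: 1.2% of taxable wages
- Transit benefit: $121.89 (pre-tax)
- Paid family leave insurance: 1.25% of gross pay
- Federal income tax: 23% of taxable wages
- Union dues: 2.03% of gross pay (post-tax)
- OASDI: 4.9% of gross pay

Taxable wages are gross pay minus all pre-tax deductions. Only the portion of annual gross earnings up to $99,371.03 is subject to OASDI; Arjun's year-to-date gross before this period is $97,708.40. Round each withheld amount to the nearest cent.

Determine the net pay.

Dependent care FSA: $202.45
Transit benefit: $121.89
Pre-tax total = $202.45 + $121.89 = $324.34
Taxable wages = $2,779.81 − $324.34 = $2,455.47
Municipal income tax: $2,455.47 × 0.012 = $29.47
Federal income tax: $2,455.47 × 0.23 = $564.76
Paid family leave insurance: $2,779.81 × 0.0125 = $34.75
OASDI: only $99,371.03 − $97,708.40 = $1,662.63 of this check is subject → $1,662.63 × 0.049 = $81.47
Union dues: $2,779.81 × 0.0203 = $56.43
Total deductions = $202.45 + $121.89 + $29.47 + $564.76 + $34.75 + $81.47 + $56.43 = $1,091.22
Net pay = $2,779.81 − $1,091.22 = $1,688.59

$1,688.59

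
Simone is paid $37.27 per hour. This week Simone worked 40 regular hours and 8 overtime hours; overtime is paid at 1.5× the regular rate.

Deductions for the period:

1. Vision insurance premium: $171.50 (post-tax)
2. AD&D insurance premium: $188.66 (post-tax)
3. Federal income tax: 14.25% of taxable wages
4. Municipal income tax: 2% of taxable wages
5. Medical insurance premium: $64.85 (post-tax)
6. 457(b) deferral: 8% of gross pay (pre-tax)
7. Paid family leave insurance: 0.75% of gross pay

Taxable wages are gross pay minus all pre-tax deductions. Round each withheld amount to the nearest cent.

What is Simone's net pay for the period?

Regular pay: 40 × $37.27 = $1490.80
Overtime pay: 8 × $37.27 × 1.5 = $447.24
Gross pay = $1490.80 + $447.24 = $1938.04
457(b) deferral: $1938.04 × 0.08 = $155.04
Taxable wages = $1938.04 − $155.04 = $1783.00
Federal income tax: $1783.00 × 0.1425 = $254.08
Municipal income tax: $1783.00 × 0.02 = $35.66
Paid family leave insurance: $1938.04 × 0.0075 = $14.54
AD&D insurance premium: $188.66
Medical insurance premium: $64.85
Vision insurance premium: $171.50
Total deductions = $155.04 + $254.08 + $35.66 + $14.54 + $188.66 + $64.85 + $171.50 = $884.33
Net pay = $1938.04 − $884.33 = $1053.71

$1053.71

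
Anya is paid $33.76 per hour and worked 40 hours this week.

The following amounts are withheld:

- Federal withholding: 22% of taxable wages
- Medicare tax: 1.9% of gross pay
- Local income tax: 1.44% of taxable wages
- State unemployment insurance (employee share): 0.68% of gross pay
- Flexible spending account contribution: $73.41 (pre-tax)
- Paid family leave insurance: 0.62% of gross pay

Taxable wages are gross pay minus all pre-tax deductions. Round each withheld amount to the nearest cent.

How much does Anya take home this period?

Gross pay: 40 × $33.76 = $1,350.40
Flexible spending account contribution: $73.41
Taxable wages = $1,350.40 − $73.41 = $1,276.99
Federal withholding: $1,276.99 × 0.22 = $280.94
Local income tax: $1,276.99 × 0.0144 = $18.39
Paid family leave insurance: $1,350.40 × 0.0062 = $8.37
Medicare tax: $1,350.40 × 0.019 = $25.66
State unemployment insurance (employee share): $1,350.40 × 0.0068 = $9.18
Total deductions = $73.41 + $280.94 + $18.39 + $8.37 + $25.66 + $9.18 = $415.95
Net pay = $1,350.40 − $415.95 = $934.45

$934.45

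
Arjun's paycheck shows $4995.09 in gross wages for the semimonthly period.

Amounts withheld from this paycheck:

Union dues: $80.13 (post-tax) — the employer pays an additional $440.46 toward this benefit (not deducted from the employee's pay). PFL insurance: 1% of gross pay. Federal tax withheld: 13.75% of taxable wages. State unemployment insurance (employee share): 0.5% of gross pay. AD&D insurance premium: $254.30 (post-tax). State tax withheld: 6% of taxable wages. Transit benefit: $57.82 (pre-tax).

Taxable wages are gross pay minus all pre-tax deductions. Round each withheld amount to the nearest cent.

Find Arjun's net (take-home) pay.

Transit benefit: $57.82
Taxable wages = $4995.09 − $57.82 = $4937.27
State tax withheld: $4937.27 × 0.06 = $296.24
Federal tax withheld: $4937.27 × 0.1375 = $678.87
State unemployment insurance (employee share): $4995.09 × 0.005 = $24.98
PFL insurance: $4995.09 × 0.01 = $49.95
AD&D insurance premium: $254.30
Union dues: $80.13
(Employer's $440.46 toward union dues is not withheld from the employee.)
Total deductions = $57.82 + $296.24 + $678.87 + $24.98 + $49.95 + $254.30 + $80.13 = $1442.29
Net pay = $4995.09 − $1442.29 = $3552.80

$3552.80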